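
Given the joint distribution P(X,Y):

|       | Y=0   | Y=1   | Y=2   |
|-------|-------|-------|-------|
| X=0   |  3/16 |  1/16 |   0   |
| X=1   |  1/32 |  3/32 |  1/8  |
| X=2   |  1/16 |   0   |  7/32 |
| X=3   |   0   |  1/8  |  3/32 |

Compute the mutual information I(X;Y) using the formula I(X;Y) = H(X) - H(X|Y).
0.5665 bits

I(X;Y) = H(X) - H(X|Y)

Marginal of X (row sums):
  P(X=0) = 3/16 + 1/16 + 0 = 1/4
  P(X=1) = 1/32 + 3/32 + 1/8 = 1/4
  P(X=2) = 1/16 + 0 + 7/32 = 9/32
  P(X=3) = 0 + 1/8 + 3/32 = 7/32
H(X) = -[(1/4)·log₂(1/4) + (1/4)·log₂(1/4) + (9/32)·log₂(9/32) + (7/32)·log₂(7/32)]
  = 0.5000 + 0.5000 + 0.5147 + 0.4796 = 1.9943 bits

Marginal of Y (column sums):
  P(Y=0) = 3/16 + 1/32 + 1/16 + 0 = 9/32
  P(Y=1) = 1/16 + 3/32 + 0 + 1/8 = 9/32
  P(Y=2) = 0 + 1/8 + 7/32 + 3/32 = 7/16
H(X|Y) = Σ_y P(y)·H(X|Y=y):
  Y=0: P(Y=0) = 9/32, P(X|Y=0) = (2/3, 1/9, 2/9, 0) → H(X|Y=0) = 1.2244
  Y=1: P(Y=1) = 9/32, P(X|Y=1) = (2/9, 1/3, 0, 4/9) → H(X|Y=1) = 1.5305
  Y=2: P(Y=2) = 7/16, P(X|Y=2) = (0, 2/7, 1/2, 3/14) → H(X|Y=2) = 1.4926
H(X|Y) = (9/32)·1.2244 + (9/32)·1.5305 + (7/16)·1.4926 = 1.4278 bits

I(X;Y) = H(X) - H(X|Y) = 1.9943 - 1.4278 = 0.5665 bits

Cross-check via I(X;Y) = H(X) + H(Y) - H(X,Y): computing H(Y) from the column sums and H(X,Y) from the 12 cells in the same way gives H(Y) = 1.5512 bits and H(X,Y) = 2.9790 bits, so
I(X;Y) = 1.9943 + 1.5512 - 2.9790 = 0.5665 bits ✓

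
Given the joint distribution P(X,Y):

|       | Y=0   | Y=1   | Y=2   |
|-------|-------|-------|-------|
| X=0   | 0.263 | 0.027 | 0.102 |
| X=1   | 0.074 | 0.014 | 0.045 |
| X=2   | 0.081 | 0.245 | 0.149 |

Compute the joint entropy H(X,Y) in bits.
2.7490 bits

H(X,Y) = -Σ_{x,y} P(x,y) log₂ P(x,y). Per-cell terms -P(x,y)·log₂P(x,y):
  X=0: 0.50677, 0.14069, 0.33592
  X=1: 0.27797, 0.08622, 0.20133
  X=2: 0.29370, 0.49714, 0.40925
Sum of the 9 terms: H(X,Y) = 2.7490 bits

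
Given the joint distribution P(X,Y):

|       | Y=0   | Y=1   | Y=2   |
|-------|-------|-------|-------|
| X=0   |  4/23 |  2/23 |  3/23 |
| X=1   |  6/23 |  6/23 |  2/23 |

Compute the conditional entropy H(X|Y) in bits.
0.9154 bits

H(X|Y) = H(X,Y) - H(Y)

H(X,Y) = -Σ_{x,y} P(x,y) log₂ P(x,y). Per-cell terms -P(x,y)·log₂P(x,y):
  X=0: 0.43888, 0.30640, 0.38330
  X=1: 0.50572, 0.50572, 0.30640
Sum of the 6 terms: H(X,Y) = 2.4464 bits

Marginal of Y (column sums):
  P(Y=0) = 4/23 + 6/23 = 10/23
  P(Y=1) = 2/23 + 6/23 = 8/23
  P(Y=2) = 3/23 + 2/23 = 5/23
H(Y) = -[(10/23)·log₂(10/23) + (8/23)·log₂(8/23) + (5/23)·log₂(5/23)]
  = 0.52245 + 0.52993 + 0.47862 = 1.5310 bits

H(X|Y) = H(X,Y) - H(Y) = 2.4464 - 1.5310 = 0.9154 bits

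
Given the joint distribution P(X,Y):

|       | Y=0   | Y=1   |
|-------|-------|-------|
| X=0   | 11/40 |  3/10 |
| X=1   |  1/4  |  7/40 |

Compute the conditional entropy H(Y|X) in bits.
0.9896 bits

H(Y|X) = H(X,Y) - H(X)

H(X,Y) = -Σ_{x,y} P(x,y) log₂ P(x,y). Per-cell terms -P(x,y)·log₂P(x,y):
  X=0: 0.51219, 0.52109
  X=1: 0.50000, 0.44005
Sum of the 4 terms: H(X,Y) = 1.9733 bits

Marginal of X (row sums):
  P(X=0) = 11/40 + 3/10 = 23/40
  P(X=1) = 1/4 + 7/40 = 17/40
H(X) = -[(23/40)·log₂(23/40) + (17/40)·log₂(17/40)]
  = 0.45906 + 0.52465 = 0.9837 bits

H(Y|X) = H(X,Y) - H(X) = 1.9733 - 0.9837 = 0.9896 bits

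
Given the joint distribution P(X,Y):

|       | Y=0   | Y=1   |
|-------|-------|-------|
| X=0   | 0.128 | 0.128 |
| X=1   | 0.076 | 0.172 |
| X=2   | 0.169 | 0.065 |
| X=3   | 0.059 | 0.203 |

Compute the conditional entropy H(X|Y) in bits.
1.8897 bits

H(X|Y) = H(X,Y) - H(Y)

H(X,Y) = -Σ_{x,y} P(x,y) log₂ P(x,y). Per-cell terms -P(x,y)·log₂P(x,y):
  X=0: 0.3796, 0.3796
  X=1: 0.2826, 0.4368
  X=2: 0.4335, 0.2563
  X=3: 0.2409, 0.4670
Sum of the 8 terms: H(X,Y) = 2.8763 bits

Marginal of Y (column sums):
  P(Y=0) = 0.128 + 0.076 + 0.169 + 0.059 = 0.432
  P(Y=1) = 0.128 + 0.172 + 0.065 + 0.203 = 0.568
H(Y) = -[0.432·log₂(0.432) + 0.568·log₂(0.568)]
  = 0.5231 + 0.4635 = 0.9866 bits

H(X|Y) = H(X,Y) - H(Y) = 2.8763 - 0.9866 = 1.8897 bits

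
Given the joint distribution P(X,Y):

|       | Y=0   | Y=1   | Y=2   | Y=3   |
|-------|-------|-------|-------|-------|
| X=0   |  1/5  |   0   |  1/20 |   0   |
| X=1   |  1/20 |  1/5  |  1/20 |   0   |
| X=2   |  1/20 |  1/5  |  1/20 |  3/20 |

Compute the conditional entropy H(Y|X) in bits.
1.3447 bits

H(Y|X) = H(X,Y) - H(X)

H(X,Y) = -Σ_{x,y} P(x,y) log₂ P(x,y). Per-cell terms -P(x,y)·log₂P(x,y):
  X=0: 0.4644, 0.0000, 0.2161, 0.0000
  X=1: 0.2161, 0.4644, 0.2161, 0.0000
  X=2: 0.2161, 0.4644, 0.2161, 0.4105
  (cells with P = 0 contribute 0)
Sum of the 12 terms: H(X,Y) = 2.8842 bits

Marginal of X (row sums):
  P(X=0) = 1/5 + 0 + 1/20 + 0 = 1/4
  P(X=1) = 1/20 + 1/5 + 1/20 + 0 = 3/10
  P(X=2) = 1/20 + 1/5 + 1/20 + 3/20 = 9/20
H(X) = -[(1/4)·log₂(1/4) + (3/10)·log₂(3/10) + (9/20)·log₂(9/20)]
  = 0.5000 + 0.5211 + 0.5184 = 1.5395 bits

H(Y|X) = H(X,Y) - H(X) = 2.8842 - 1.5395 = 1.3447 bits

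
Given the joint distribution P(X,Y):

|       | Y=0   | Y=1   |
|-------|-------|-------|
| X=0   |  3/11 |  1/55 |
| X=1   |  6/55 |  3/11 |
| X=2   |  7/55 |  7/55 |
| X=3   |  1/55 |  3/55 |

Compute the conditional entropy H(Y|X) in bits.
0.7412 bits

H(Y|X) = H(X,Y) - H(X)

H(X,Y) = -Σ_{x,y} P(x,y) log₂ P(x,y). Per-cell terms -P(x,y)·log₂P(x,y):
  X=0: 0.511219, 0.105116
  X=1: 0.348698, 0.511219
  X=2: 0.378510, 0.378510
  X=3: 0.105116, 0.228894
Sum of the 8 terms: H(X,Y) = 2.56728 bits

Marginal of X (row sums):
  P(X=0) = 3/11 + 1/55 = 16/55
  P(X=1) = 6/55 + 3/11 = 21/55
  P(X=2) = 7/55 + 7/55 = 14/55
  P(X=3) = 1/55 + 3/55 = 4/55
H(X) = -[(16/55)·log₂(16/55) + (21/55)·log₂(21/55) + (14/55)·log₂(14/55) + (4/55)·log₂(4/55)]
  = 0.518214 + 0.530362 + 0.502474 + 0.275008 = 1.82606 bits

H(Y|X) = H(X,Y) - H(X) = 2.56728 - 1.82606 = 0.7412 bits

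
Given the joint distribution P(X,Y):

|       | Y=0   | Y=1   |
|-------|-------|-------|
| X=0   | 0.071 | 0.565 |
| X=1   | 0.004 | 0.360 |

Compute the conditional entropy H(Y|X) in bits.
0.3528 bits

H(Y|X) = H(X,Y) - H(X)

H(X,Y) = -Σ_{x,y} P(x,y) log₂ P(x,y). Per-cell terms -P(x,y)·log₂P(x,y):
  X=0: 0.27094, 0.46538
  X=1: 0.03186, 0.53062
Sum of the 4 terms: H(X,Y) = 1.2988 bits

Marginal of X (row sums):
  P(X=0) = 0.071 + 0.565 = 0.636
  P(X=1) = 0.004 + 0.360 = 0.364
H(X) = -[0.636·log₂(0.636) + 0.364·log₂(0.364)]
  = 0.41525 + 0.53071 = 0.9460 bits

H(Y|X) = H(X,Y) - H(X) = 1.2988 - 0.9460 = 0.3528 bits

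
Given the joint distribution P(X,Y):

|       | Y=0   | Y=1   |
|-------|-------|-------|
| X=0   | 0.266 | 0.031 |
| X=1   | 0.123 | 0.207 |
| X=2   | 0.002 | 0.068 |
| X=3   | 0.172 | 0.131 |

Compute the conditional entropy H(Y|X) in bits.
0.7699 bits

H(Y|X) = H(X,Y) - H(X)

H(X,Y) = -Σ_{x,y} P(x,y) log₂ P(x,y). Per-cell terms -P(x,y)·log₂P(x,y):
  X=0: 0.50819, 0.15536
  X=1: 0.37186, 0.47037
  X=2: 0.01793, 0.26373
  X=3: 0.43680, 0.38414
Sum of the 8 terms: H(X,Y) = 2.6084 bits

Marginal of X (row sums):
  P(X=0) = 0.266 + 0.031 = 0.297
  P(X=1) = 0.123 + 0.207 = 0.330
  P(X=2) = 0.002 + 0.068 = 0.070
  P(X=3) = 0.172 + 0.131 = 0.303
H(X) = -[0.297·log₂(0.297) + 0.330·log₂(0.330) + 0.070·log₂(0.070) + 0.303·log₂(0.303)]
  = 0.52019 + 0.52782 + 0.26856 + 0.52195 = 1.8385 bits

H(Y|X) = H(X,Y) - H(X) = 2.6084 - 1.8385 = 0.7699 bits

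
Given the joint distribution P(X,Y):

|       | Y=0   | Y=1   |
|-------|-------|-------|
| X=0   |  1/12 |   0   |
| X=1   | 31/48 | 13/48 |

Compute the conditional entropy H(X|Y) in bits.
0.3739 bits

H(X|Y) = H(X,Y) - H(Y)

H(X,Y) = -Σ_{x,y} P(x,y) log₂ P(x,y). Per-cell terms -P(x,y)·log₂P(x,y):
  X=0: 0.2987469, 0.0000000
  X=1: 0.4073698, 0.5103916
  (cells with P = 0 contribute 0)
Sum of the 4 terms: H(X,Y) = 1.2165083 bits

Marginal of Y (column sums):
  P(Y=0) = 1/12 + 31/48 = 35/48
  P(Y=1) = 0 + 13/48 = 13/48
H(Y) = -[(35/48)·log₂(35/48) + (13/48)·log₂(13/48)]
  = 0.3322663 + 0.5103916 = 0.8426579 bits

H(X|Y) = H(X,Y) - H(Y) = 1.2165083 - 0.8426579 = 0.3739 bits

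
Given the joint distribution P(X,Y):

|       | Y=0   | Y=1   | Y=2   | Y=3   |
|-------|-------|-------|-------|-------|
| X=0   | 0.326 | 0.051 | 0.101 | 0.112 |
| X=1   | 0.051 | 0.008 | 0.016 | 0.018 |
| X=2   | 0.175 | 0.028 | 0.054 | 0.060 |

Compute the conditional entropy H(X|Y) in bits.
1.2932 bits

H(X|Y) = H(X,Y) - H(Y)

H(X,Y) = -Σ_{x,y} P(x,y) log₂ P(x,y). Per-cell terms -P(x,y)·log₂P(x,y):
  X=0: 0.52716, 0.21896, 0.33406, 0.35374
  X=1: 0.21896, 0.05573, 0.09545, 0.10433
  X=2: 0.44005, 0.14444, 0.22739, 0.24353
Sum of the 12 terms: H(X,Y) = 2.9638 bits

Marginal of Y (column sums):
  P(Y=0) = 0.326 + 0.051 + 0.175 = 0.552
  P(Y=1) = 0.051 + 0.008 + 0.028 = 0.087
  P(Y=2) = 0.101 + 0.016 + 0.054 = 0.171
  P(Y=3) = 0.112 + 0.018 + 0.060 = 0.190
H(Y) = -[0.552·log₂(0.552) + 0.087·log₂(0.087) + 0.171·log₂(0.171) + 0.190·log₂(0.190)]
  = 0.47321 + 0.30649 + 0.43570 + 0.45523 = 1.6706 bits

H(X|Y) = H(X,Y) - H(Y) = 2.9638 - 1.6706 = 1.2932 bits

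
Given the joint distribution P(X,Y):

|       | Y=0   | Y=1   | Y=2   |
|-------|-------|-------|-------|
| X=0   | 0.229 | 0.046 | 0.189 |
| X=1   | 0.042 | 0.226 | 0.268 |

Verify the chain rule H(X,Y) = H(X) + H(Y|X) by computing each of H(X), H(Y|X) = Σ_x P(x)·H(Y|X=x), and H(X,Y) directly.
H(X) = 0.9963 bits, H(Y|X) = 1.3355 bits, H(X,Y) = 2.3317 bits

Marginal of X (row sums):
  P(X=0) = 0.229 + 0.046 + 0.189 = 0.464
  P(X=1) = 0.042 + 0.226 + 0.268 = 0.536
H(X) = -[0.464·log₂(0.464) + 0.536·log₂(0.536)]
  = 0.51402 + 0.48224 = 0.9963 bits

H(Y|X) = Σ_x P(x)·H(Y|X=x):
  X=0: P(X=0) = 0.464, P(Y|X=0) = (229/464, 23/232, 189/464) → H(Y|X=0) = 1.36116
  X=1: P(X=1) = 0.536, P(Y|X=1) = (21/268, 113/268, 1/2) → H(Y|X=1) = 1.31320
H(Y|X) = 0.464·1.36116 + 0.536·1.31320 = 1.3355 bits

H(X,Y) = -Σ_{x,y} P(x,y) log₂ P(x,y). Per-cell terms -P(x,y)·log₂P(x,y):
  X=0: 0.48699, 0.20434, 0.45427
  X=1: 0.19209, 0.48491, 0.50912
Sum of the 6 terms: H(X,Y) = 2.3317 bits

Chain rule check:
  H(X) + H(Y|X) = 0.9963 + 1.3355 = 2.3318 bits
  H(X,Y) = 2.3317 bits
✓ Chain rule verified (Δ = 0.0001 is 4-dp rounding noise: each of the three values was rounded independently).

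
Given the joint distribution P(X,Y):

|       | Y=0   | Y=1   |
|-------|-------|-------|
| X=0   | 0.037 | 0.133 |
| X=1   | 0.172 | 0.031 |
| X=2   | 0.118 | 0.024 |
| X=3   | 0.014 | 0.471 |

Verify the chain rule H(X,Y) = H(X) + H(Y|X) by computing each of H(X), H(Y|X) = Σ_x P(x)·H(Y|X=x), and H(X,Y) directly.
H(X) = 1.8078 bits, H(Y|X) = 0.4382 bits, H(X,Y) = 2.2460 bits

Marginal of X (row sums):
  P(X=0) = 0.037 + 0.133 = 0.170
  P(X=1) = 0.172 + 0.031 = 0.203
  P(X=2) = 0.118 + 0.024 = 0.142
  P(X=3) = 0.014 + 0.471 = 0.485
H(X) = -[0.170·log₂(0.170) + 0.203·log₂(0.203) + 0.142·log₂(0.142) + 0.485·log₂(0.485)]
  = 0.4346 + 0.4670 + 0.3999 + 0.5063 = 1.8078 bits

H(Y|X) = Σ_x P(x)·H(Y|X=x):
  X=0: P(X=0) = 0.170, P(Y|X=0) = (37/170, 133/170) → H(Y|X=0) = 0.7558
  X=1: P(X=1) = 0.203, P(Y|X=1) = (172/203, 31/203) → H(Y|X=1) = 0.6166
  X=2: P(X=2) = 0.142, P(Y|X=2) = (59/71, 12/71) → H(Y|X=2) = 0.6554
  X=3: P(X=3) = 0.485, P(Y|X=3) = (14/485, 471/485) → H(Y|X=3) = 0.1887
H(Y|X) = 0.170·0.7558 + 0.203·0.6166 + 0.142·0.6554 + 0.485·0.1887 = 0.4382 bits

H(X,Y) = -Σ_{x,y} P(x,y) log₂ P(x,y). Per-cell terms -P(x,y)·log₂P(x,y):
  X=0: 0.1760, 0.3871
  X=1: 0.4368, 0.1554
  X=2: 0.3638, 0.1291
  X=3: 0.0862, 0.5116
Sum of the 8 terms: H(X,Y) = 2.2460 bits

Chain rule check:
  H(X) + H(Y|X) = 1.8078 + 0.4382 = 2.2460 bits
  H(X,Y) = 2.2460 bits
✓ Chain rule verified.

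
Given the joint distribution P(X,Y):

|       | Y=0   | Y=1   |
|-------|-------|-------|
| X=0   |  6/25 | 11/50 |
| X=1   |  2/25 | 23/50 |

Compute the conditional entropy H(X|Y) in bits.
0.8772 bits

H(X|Y) = H(X,Y) - H(Y)

H(X,Y) = -Σ_{x,y} P(x,y) log₂ P(x,y). Per-cell terms -P(x,y)·log₂P(x,y):
  X=0: 0.49413, 0.48057
  X=1: 0.29151, 0.51534
Sum of the 4 terms: H(X,Y) = 1.78155 bits

Marginal of Y (column sums):
  P(Y=0) = 6/25 + 2/25 = 8/25
  P(Y=1) = 11/50 + 23/50 = 17/25
H(Y) = -[(8/25)·log₂(8/25) + (17/25)·log₂(17/25)]
  = 0.52603 + 0.37835 = 0.90438 bits

H(X|Y) = H(X,Y) - H(Y) = 1.78155 - 0.90438 = 0.8772 bits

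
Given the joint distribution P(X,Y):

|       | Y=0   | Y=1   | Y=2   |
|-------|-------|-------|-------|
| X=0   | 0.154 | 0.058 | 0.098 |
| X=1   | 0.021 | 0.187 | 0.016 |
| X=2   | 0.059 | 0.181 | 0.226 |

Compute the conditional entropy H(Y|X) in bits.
1.2987 bits

H(Y|X) = H(X,Y) - H(X)

H(X,Y) = -Σ_{x,y} P(x,y) log₂ P(x,y). Per-cell terms -P(x,y)·log₂P(x,y):
  X=0: 0.41565, 0.23825, 0.32841
  X=1: 0.11704, 0.45233, 0.09545
  X=2: 0.24091, 0.44633, 0.48491
Sum of the 9 terms: H(X,Y) = 2.8193 bits

Marginal of X (row sums):
  P(X=0) = 0.154 + 0.058 + 0.098 = 0.310
  P(X=1) = 0.021 + 0.187 + 0.016 = 0.224
  P(X=2) = 0.059 + 0.181 + 0.226 = 0.466
H(X) = -[0.310·log₂(0.310) + 0.224·log₂(0.224) + 0.466·log₂(0.466)]
  = 0.52379 + 0.48349 + 0.51334 = 1.5206 bits

H(Y|X) = H(X,Y) - H(X) = 2.8193 - 1.5206 = 1.2987 bits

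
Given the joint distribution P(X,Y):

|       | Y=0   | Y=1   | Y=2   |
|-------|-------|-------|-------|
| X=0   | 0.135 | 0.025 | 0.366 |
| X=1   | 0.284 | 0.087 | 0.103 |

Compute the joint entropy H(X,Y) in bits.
2.2138 bits

H(X,Y) = -Σ_{x,y} P(x,y) log₂ P(x,y). Per-cell terms -P(x,y)·log₂P(x,y):
  X=0: 0.3900, 0.1330, 0.5307
  X=1: 0.5158, 0.3065, 0.3378
Sum of the 6 terms: H(X,Y) = 2.2138 bits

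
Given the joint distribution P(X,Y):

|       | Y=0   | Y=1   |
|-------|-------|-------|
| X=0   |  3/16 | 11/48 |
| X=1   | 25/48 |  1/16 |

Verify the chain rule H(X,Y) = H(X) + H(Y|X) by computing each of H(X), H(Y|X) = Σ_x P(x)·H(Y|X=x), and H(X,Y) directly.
H(X) = 0.9799 bits, H(Y|X) = 0.7002 bits, H(X,Y) = 1.6801 bits

Marginal of X (row sums):
  P(X=0) = 3/16 + 11/48 = 5/12
  P(X=1) = 25/48 + 1/16 = 7/12
H(X) = -[(5/12)·log₂(5/12) + (7/12)·log₂(7/12)]
  = 0.5263 + 0.4536 = 0.9799 bits

H(Y|X) = Σ_x P(x)·H(Y|X=x):
  X=0: P(X=0) = 5/12, P(Y|X=0) = (9/20, 11/20) → H(Y|X=0) = 0.9928
  X=1: P(X=1) = 7/12, P(Y|X=1) = (25/28, 3/28) → H(Y|X=1) = 0.4912
H(Y|X) = (5/12)·0.9928 + (7/12)·0.4912 = 0.7002 bits

H(X,Y) = -Σ_{x,y} P(x,y) log₂ P(x,y). Per-cell terms -P(x,y)·log₂P(x,y):
  X=0: 0.4528, 0.4871
  X=1: 0.4902, 0.2500
Sum of the 4 terms: H(X,Y) = 1.6801 bits

Chain rule check:
  H(X) + H(Y|X) = 0.9799 + 0.7002 = 1.6801 bits
  H(X,Y) = 1.6801 bits
✓ Chain rule verified.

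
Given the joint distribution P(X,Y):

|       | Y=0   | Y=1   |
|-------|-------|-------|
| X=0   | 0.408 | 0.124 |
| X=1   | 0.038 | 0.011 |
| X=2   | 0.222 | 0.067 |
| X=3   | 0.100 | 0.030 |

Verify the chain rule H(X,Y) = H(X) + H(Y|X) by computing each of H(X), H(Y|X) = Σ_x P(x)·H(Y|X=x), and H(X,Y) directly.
H(X) = 1.5978 bits, H(Y|X) = 0.7815 bits, H(X,Y) = 2.3793 bits

Marginal of X (row sums):
  P(X=0) = 0.408 + 0.124 = 0.532
  P(X=1) = 0.038 + 0.011 = 0.049
  P(X=2) = 0.222 + 0.067 = 0.289
  P(X=3) = 0.100 + 0.030 = 0.130
H(X) = -[0.532·log₂(0.532) + 0.049·log₂(0.049) + 0.289·log₂(0.289) + 0.130·log₂(0.130)]
  = 0.48439 + 0.21320 + 0.51756 + 0.38264 = 1.5978 bits

H(Y|X) = Σ_x P(x)·H(Y|X=x):
  X=0: P(X=0) = 0.532, P(Y|X=0) = (102/133, 31/133) → H(Y|X=0) = 0.78335
  X=1: P(X=1) = 0.049, P(Y|X=1) = (38/49, 11/49) → H(Y|X=1) = 0.76828
  X=2: P(X=2) = 0.289, P(Y|X=2) = (222/289, 67/289) → H(Y|X=2) = 0.78119
  X=3: P(X=3) = 0.130, P(Y|X=3) = (10/13, 3/13) → H(Y|X=3) = 0.77935
H(Y|X) = 0.532·0.78335 + 0.049·0.76828 + 0.289·0.78119 + 0.130·0.77935 = 0.7815 bits

H(X,Y) = -Σ_{x,y} P(x,y) log₂ P(x,y). Per-cell terms -P(x,y)·log₂P(x,y):
  X=0: 0.52769, 0.37344
  X=1: 0.17928, 0.07157
  X=2: 0.48204, 0.26128
  X=3: 0.33219, 0.15177
Sum of the 8 terms: H(X,Y) = 2.3793 bits

Chain rule check:
  H(X) + H(Y|X) = 1.5978 + 0.7815 = 2.3793 bits
  H(X,Y) = 2.3793 bits
✓ Chain rule verified.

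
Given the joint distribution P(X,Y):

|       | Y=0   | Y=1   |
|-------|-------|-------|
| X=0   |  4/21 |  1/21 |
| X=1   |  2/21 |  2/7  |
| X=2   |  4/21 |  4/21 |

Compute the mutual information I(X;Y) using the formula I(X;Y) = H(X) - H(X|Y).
0.1365 bits

I(X;Y) = H(X) - H(X|Y)

Marginal of X (row sums):
  P(X=0) = 4/21 + 1/21 = 5/21
  P(X=1) = 2/21 + 2/7 = 8/21
  P(X=2) = 4/21 + 4/21 = 8/21
H(X) = -[(5/21)·log₂(5/21) + (8/21)·log₂(8/21) + (8/21)·log₂(8/21)]
  = 0.49295 + 0.53041 + 0.53041 = 1.5538 bits

Marginal of Y (column sums):
  P(Y=0) = 4/21 + 2/21 + 4/21 = 10/21
  P(Y=1) = 1/21 + 2/7 + 4/21 = 11/21
H(X|Y) = Σ_y P(y)·H(X|Y=y):
  Y=0: P(Y=0) = 10/21, P(X|Y=0) = (2/5, 1/5, 2/5) → H(X|Y=0) = 1.52193
  Y=1: P(Y=1) = 11/21, P(X|Y=1) = (1/11, 6/11, 4/11) → H(X|Y=1) = 1.32218
H(X|Y) = (10/21)·1.52193 + (11/21)·1.32218 = 1.4173 bits

I(X;Y) = H(X) - H(X|Y) = 1.5538 - 1.4173 = 0.1365 bits

Cross-check via I(X;Y) = H(X) + H(Y) - H(X,Y): computing H(Y) from the column sums and H(X,Y) from the 6 cells in the same way gives H(Y) = 0.9984 bits and H(X,Y) = 2.4157 bits, so
I(X;Y) = 1.5538 + 0.9984 - 2.4157 = 0.1365 bits ✓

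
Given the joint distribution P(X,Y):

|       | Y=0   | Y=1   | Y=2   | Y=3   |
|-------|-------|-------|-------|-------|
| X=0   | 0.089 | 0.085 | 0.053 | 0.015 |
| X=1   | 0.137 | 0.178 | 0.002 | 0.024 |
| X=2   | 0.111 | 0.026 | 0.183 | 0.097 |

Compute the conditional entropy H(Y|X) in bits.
1.6245 bits

H(Y|X) = H(X,Y) - H(X)

H(X,Y) = -Σ_{x,y} P(x,y) log₂ P(x,y). Per-cell terms -P(x,y)·log₂P(x,y):
  X=0: 0.310615, 0.302293, 0.224607, 0.090883
  X=1: 0.392882, 0.443229, 0.017932, 0.129140
  X=2: 0.352022, 0.136899, 0.448365, 0.326490
Sum of the 12 terms: H(X,Y) = 3.17536 bits

Marginal of X (row sums):
  P(X=0) = 0.089 + 0.085 + 0.053 + 0.015 = 0.242
  P(X=1) = 0.137 + 0.178 + 0.002 + 0.024 = 0.341
  P(X=2) = 0.111 + 0.026 + 0.183 + 0.097 = 0.417
H(X) = -[0.242·log₂(0.242) + 0.341·log₂(0.341) + 0.417·log₂(0.417)]
  = 0.495355 + 0.529285 + 0.526204 = 1.55084 bits

H(Y|X) = H(X,Y) - H(X) = 3.17536 - 1.55084 = 1.6245 bits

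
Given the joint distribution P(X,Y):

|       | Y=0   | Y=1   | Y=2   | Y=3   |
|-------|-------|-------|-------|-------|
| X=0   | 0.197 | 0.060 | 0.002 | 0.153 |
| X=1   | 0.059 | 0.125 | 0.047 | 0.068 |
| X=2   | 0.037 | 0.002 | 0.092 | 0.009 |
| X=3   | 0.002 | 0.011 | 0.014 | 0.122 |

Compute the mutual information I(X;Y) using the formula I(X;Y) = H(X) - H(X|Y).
0.4412 bits

I(X;Y) = H(X) - H(X|Y)

Marginal of X (row sums):
  P(X=0) = 0.197 + 0.060 + 0.002 + 0.153 = 0.412
  P(X=1) = 0.059 + 0.125 + 0.047 + 0.068 = 0.299
  P(X=2) = 0.037 + 0.002 + 0.092 + 0.009 = 0.140
  P(X=3) = 0.002 + 0.011 + 0.014 + 0.122 = 0.149
H(X) = -[0.412·log₂(0.412) + 0.299·log₂(0.299) + 0.140·log₂(0.140) + 0.149·log₂(0.149)]
  = 0.5271 + 0.5208 + 0.3971 + 0.4092 = 1.8542 bits

Marginal of Y (column sums):
  P(Y=0) = 0.197 + 0.059 + 0.037 + 0.002 = 0.295
  P(Y=1) = 0.060 + 0.125 + 0.002 + 0.011 = 0.198
  P(Y=2) = 0.002 + 0.047 + 0.092 + 0.014 = 0.155
  P(Y=3) = 0.153 + 0.068 + 0.009 + 0.122 = 0.352
H(X|Y) = Σ_y P(y)·H(X|Y=y):
  Y=0: P(Y=0) = 0.295, P(X|Y=0) = (197/295, 1/5, 37/295, 2/295) → H(X|Y=0) = 1.2779
  Y=1: P(Y=1) = 0.198, P(X|Y=1) = (10/33, 125/198, 1/99, 1/18) → H(X|Y=1) = 1.2395
  Y=2: P(Y=2) = 0.155, P(X|Y=2) = (2/155, 47/155, 92/155, 14/155) → H(X|Y=2) = 1.3630
  Y=3: P(Y=3) = 0.352, P(X|Y=3) = (153/352, 17/88, 9/352, 61/176) → H(X|Y=3) = 1.6458
H(X|Y) = 0.295·1.2779 + 0.198·1.2395 + 0.155·1.3630 + 0.352·1.6458 = 1.4130 bits

I(X;Y) = H(X) - H(X|Y) = 1.8542 - 1.4130 = 0.4412 bits

Cross-check via I(X;Y) = H(X) + H(Y) - H(X,Y): computing H(Y) from the column sums and H(X,Y) from the 16 cells in the same way gives H(Y) = 1.9293 bits and H(X,Y) = 3.3423 bits, so
I(X;Y) = 1.8542 + 1.9293 - 3.3423 = 0.4412 bits ✓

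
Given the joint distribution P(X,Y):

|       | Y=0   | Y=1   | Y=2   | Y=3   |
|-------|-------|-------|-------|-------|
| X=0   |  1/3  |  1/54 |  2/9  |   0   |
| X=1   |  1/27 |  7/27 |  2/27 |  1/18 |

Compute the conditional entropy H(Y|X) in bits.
1.3238 bits

H(Y|X) = H(X,Y) - H(X)

H(X,Y) = -Σ_{x,y} P(x,y) log₂ P(x,y). Per-cell terms -P(x,y)·log₂P(x,y):
  X=0: 0.52832, 0.10657, 0.48221, 0.00000
  X=1: 0.17611, 0.50492, 0.27814, 0.23166
  (cells with P = 0 contribute 0)
Sum of the 8 terms: H(X,Y) = 2.3079 bits

Marginal of X (row sums):
  P(X=0) = 1/3 + 1/54 + 2/9 + 0 = 31/54
  P(X=1) = 1/27 + 7/27 + 2/27 + 1/18 = 23/54
H(X) = -[(31/54)·log₂(31/54) + (23/54)·log₂(23/54)]
  = 0.45966 + 0.52445 = 0.9841 bits

H(Y|X) = H(X,Y) - H(X) = 2.3079 - 0.9841 = 1.3238 bits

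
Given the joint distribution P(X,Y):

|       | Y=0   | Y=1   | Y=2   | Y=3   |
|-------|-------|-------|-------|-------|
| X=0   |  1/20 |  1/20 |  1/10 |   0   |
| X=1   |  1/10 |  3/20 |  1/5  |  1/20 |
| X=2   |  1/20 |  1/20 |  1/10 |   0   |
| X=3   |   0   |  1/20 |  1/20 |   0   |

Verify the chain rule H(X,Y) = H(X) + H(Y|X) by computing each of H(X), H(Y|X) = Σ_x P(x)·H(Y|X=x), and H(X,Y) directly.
H(X) = 1.7610 bits, H(Y|X) = 1.6232 bits, H(X,Y) = 3.3842 bits

Marginal of X (row sums):
  P(X=0) = 1/20 + 1/20 + 1/10 + 0 = 1/5
  P(X=1) = 1/10 + 3/20 + 1/5 + 1/20 = 1/2
  P(X=2) = 1/20 + 1/20 + 1/10 + 0 = 1/5
  P(X=3) = 0 + 1/20 + 1/20 + 0 = 1/10
H(X) = -[(1/5)·log₂(1/5) + (1/2)·log₂(1/2) + (1/5)·log₂(1/5) + (1/10)·log₂(1/10)]
  = 0.4644 + 0.5000 + 0.4644 + 0.3322 = 1.7610 bits

H(Y|X) = Σ_x P(x)·H(Y|X=x):
  X=0: P(X=0) = 1/5, P(Y|X=0) = (1/4, 1/4, 1/2, 0) → H(Y|X=0) = 1.5000
  X=1: P(X=1) = 1/2, P(Y|X=1) = (1/5, 3/10, 2/5, 1/10) → H(Y|X=1) = 1.8464
  X=2: P(X=2) = 1/5, P(Y|X=2) = (1/4, 1/4, 1/2, 0) → H(Y|X=2) = 1.5000
  X=3: P(X=3) = 1/10, P(Y|X=3) = (0, 1/2, 1/2, 0) → H(Y|X=3) = 1.0000
H(Y|X) = (1/5)·1.5000 + (1/2)·1.8464 + (1/5)·1.5000 + (1/10)·1.0000 = 1.6232 bits

H(X,Y) = -Σ_{x,y} P(x,y) log₂ P(x,y). Per-cell terms -P(x,y)·log₂P(x,y):
  X=0: 0.2161, 0.2161, 0.3322, 0.0000
  X=1: 0.3322, 0.4105, 0.4644, 0.2161
  X=2: 0.2161, 0.2161, 0.3322, 0.0000
  X=3: 0.0000, 0.2161, 0.2161, 0.0000
  (cells with P = 0 contribute 0)
Sum of the 16 terms: H(X,Y) = 3.3842 bits

Chain rule check:
  H(X) + H(Y|X) = 1.7610 + 1.6232 = 3.3842 bits
  H(X,Y) = 3.3842 bits
✓ Chain rule verified.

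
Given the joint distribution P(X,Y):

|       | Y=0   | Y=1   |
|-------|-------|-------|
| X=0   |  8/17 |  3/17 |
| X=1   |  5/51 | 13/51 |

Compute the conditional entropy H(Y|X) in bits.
0.8478 bits

H(Y|X) = H(X,Y) - H(X)

H(X,Y) = -Σ_{x,y} P(x,y) log₂ P(x,y). Per-cell terms -P(x,y)·log₂P(x,y):
  X=0: 0.5117, 0.4416
  X=1: 0.3285, 0.5027
Sum of the 4 terms: H(X,Y) = 1.7845 bits

Marginal of X (row sums):
  P(X=0) = 8/17 + 3/17 = 11/17
  P(X=1) = 5/51 + 13/51 = 6/17
H(X) = -[(11/17)·log₂(11/17) + (6/17)·log₂(6/17)]
  = 0.4064 + 0.5303 = 0.9367 bits

H(Y|X) = H(X,Y) - H(X) = 1.7845 - 0.9367 = 0.8478 bits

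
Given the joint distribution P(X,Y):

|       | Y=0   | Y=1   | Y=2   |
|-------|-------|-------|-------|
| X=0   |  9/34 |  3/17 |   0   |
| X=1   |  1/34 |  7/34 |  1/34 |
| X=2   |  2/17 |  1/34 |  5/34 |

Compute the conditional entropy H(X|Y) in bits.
1.1416 bits

H(X|Y) = H(X,Y) - H(Y)

H(X,Y) = -Σ_{x,y} P(x,y) log₂ P(x,y). Per-cell terms -P(x,y)·log₂P(x,y):
  X=0: 0.507584, 0.441618, 0.000000
  X=1: 0.149631, 0.469434, 0.149631
  X=2: 0.363231, 0.149631, 0.406696
  (cells with P = 0 contribute 0)
Sum of the 9 terms: H(X,Y) = 2.63746 bits

Marginal of Y (column sums):
  P(Y=0) = 9/34 + 1/34 + 2/17 = 7/17
  P(Y=1) = 3/17 + 7/34 + 1/34 = 7/17
  P(Y=2) = 0 + 1/34 + 5/34 = 3/17
H(Y) = -[(7/17)·log₂(7/17) + (7/17)·log₂(7/17) + (3/17)·log₂(3/17)]
  = 0.527103 + 0.527103 + 0.441618 = 1.49582 bits

H(X|Y) = H(X,Y) - H(Y) = 2.63746 - 1.49582 = 1.1416 bits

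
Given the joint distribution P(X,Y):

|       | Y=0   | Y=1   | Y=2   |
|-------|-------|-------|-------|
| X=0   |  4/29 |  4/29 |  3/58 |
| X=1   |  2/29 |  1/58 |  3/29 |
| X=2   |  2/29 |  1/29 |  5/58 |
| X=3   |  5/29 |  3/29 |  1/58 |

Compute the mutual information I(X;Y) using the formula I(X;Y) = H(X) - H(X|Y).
0.1683 bits

I(X;Y) = H(X) - H(X|Y)

Marginal of X (row sums):
  P(X=0) = 4/29 + 4/29 + 3/58 = 19/58
  P(X=1) = 2/29 + 1/58 + 3/29 = 11/58
  P(X=2) = 2/29 + 1/29 + 5/58 = 11/58
  P(X=3) = 5/29 + 3/29 + 1/58 = 17/58
H(X) = -[(19/58)·log₂(19/58) + (11/58)·log₂(11/58) + (11/58)·log₂(11/58) + (17/58)·log₂(17/58)]
  = 0.52743 + 0.45490 + 0.45490 + 0.51894 = 1.9562 bits

Marginal of Y (column sums):
  P(Y=0) = 4/29 + 2/29 + 2/29 + 5/29 = 13/29
  P(Y=1) = 4/29 + 1/58 + 1/29 + 3/29 = 17/58
  P(Y=2) = 3/58 + 3/29 + 5/58 + 1/58 = 15/58
H(X|Y) = Σ_y P(y)·H(X|Y=y):
  Y=0: P(Y=0) = 13/29, P(X|Y=0) = (4/13, 2/13, 2/13, 5/13) → H(X|Y=0) = 1.88431
  Y=1: P(Y=1) = 17/58, P(X|Y=1) = (8/17, 1/17, 2/17, 6/17) → H(X|Y=1) = 1.64571
  Y=2: P(Y=2) = 15/58, P(X|Y=2) = (1/5, 2/5, 1/3, 1/15) → H(X|Y=2) = 1.78194
H(X|Y) = (13/29)·1.88431 + (17/58)·1.64571 + (15/58)·1.78194 = 1.7879 bits

I(X;Y) = H(X) - H(X|Y) = 1.9562 - 1.7879 = 0.1683 bits

Cross-check via I(X;Y) = H(X) + H(Y) - H(X,Y): computing H(Y) from the column sums and H(X,Y) from the 12 cells in the same way gives H(Y) = 1.5424 bits and H(X,Y) = 3.3303 bits, so
I(X;Y) = 1.9562 + 1.5424 - 3.3303 = 0.1683 bits ✓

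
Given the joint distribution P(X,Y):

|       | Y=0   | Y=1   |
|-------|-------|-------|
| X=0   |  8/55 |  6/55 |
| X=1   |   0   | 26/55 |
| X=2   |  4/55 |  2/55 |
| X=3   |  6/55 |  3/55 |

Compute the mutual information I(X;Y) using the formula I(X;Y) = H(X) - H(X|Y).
0.4109 bits

I(X;Y) = H(X) - H(X|Y)

Marginal of X (row sums):
  P(X=0) = 8/55 + 6/55 = 14/55
  P(X=1) = 0 + 26/55 = 26/55
  P(X=2) = 4/55 + 2/55 = 6/55
  P(X=3) = 6/55 + 3/55 = 9/55
H(X) = -[(14/55)·log₂(14/55) + (26/55)·log₂(26/55) + (6/55)·log₂(6/55) + (9/55)·log₂(9/55)]
  = 0.5025 + 0.5110 + 0.3487 + 0.4273 = 1.7895 bits

Marginal of Y (column sums):
  P(Y=0) = 8/55 + 0 + 4/55 + 6/55 = 18/55
  P(Y=1) = 6/55 + 26/55 + 2/55 + 3/55 = 37/55
H(X|Y) = Σ_y P(y)·H(X|Y=y):
  Y=0: P(Y=0) = 18/55, P(X|Y=0) = (4/9, 0, 2/9, 1/3) → H(X|Y=0) = 1.5305
  Y=1: P(Y=1) = 37/55, P(X|Y=1) = (6/37, 26/37, 2/37, 3/37) → H(X|Y=1) = 1.3047
H(X|Y) = (18/55)·1.5305 + (37/55)·1.3047 = 1.3786 bits

I(X;Y) = H(X) - H(X|Y) = 1.7895 - 1.3786 = 0.4109 bits

Cross-check via I(X;Y) = H(X) + H(Y) - H(X,Y): computing H(Y) from the column sums and H(X,Y) from the 8 cells in the same way gives H(Y) = 0.9121 bits and H(X,Y) = 2.2907 bits, so
I(X;Y) = 1.7895 + 0.9121 - 2.2907 = 0.4109 bits ✓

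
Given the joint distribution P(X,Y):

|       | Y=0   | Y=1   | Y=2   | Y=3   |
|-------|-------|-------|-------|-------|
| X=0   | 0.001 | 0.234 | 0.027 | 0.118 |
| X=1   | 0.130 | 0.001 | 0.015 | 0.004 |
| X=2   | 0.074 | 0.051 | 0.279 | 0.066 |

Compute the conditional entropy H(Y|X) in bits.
1.3368 bits

H(Y|X) = H(X,Y) - H(X)

H(X,Y) = -Σ_{x,y} P(x,y) log₂ P(x,y). Per-cell terms -P(x,y)·log₂P(x,y):
  X=0: 0.009966, 0.490328, 0.140694, 0.363811
  X=1: 0.382644, 0.009966, 0.090883, 0.031863
  X=2: 0.277968, 0.218961, 0.513824, 0.258812
Sum of the 12 terms: H(X,Y) = 2.78972 bits

Marginal of X (row sums):
  P(X=0) = 0.001 + 0.234 + 0.027 + 0.118 = 0.380
  P(X=1) = 0.130 + 0.001 + 0.015 + 0.004 = 0.150
  P(X=2) = 0.074 + 0.051 + 0.279 + 0.066 = 0.470
H(X) = -[0.380·log₂(0.380) + 0.150·log₂(0.150) + 0.470·log₂(0.470)]
  = 0.530453 + 0.410545 + 0.511956 = 1.45295 bits

H(Y|X) = H(X,Y) - H(X) = 2.78972 - 1.45295 = 1.3368 bits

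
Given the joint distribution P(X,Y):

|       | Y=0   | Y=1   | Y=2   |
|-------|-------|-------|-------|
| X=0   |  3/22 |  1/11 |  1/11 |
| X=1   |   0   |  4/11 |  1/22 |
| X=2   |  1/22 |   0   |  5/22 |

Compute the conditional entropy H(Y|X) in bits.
0.8785 bits

H(Y|X) = H(X,Y) - H(X)

H(X,Y) = -Σ_{x,y} P(x,y) log₂ P(x,y). Per-cell terms -P(x,y)·log₂P(x,y):
  X=0: 0.3920, 0.3145, 0.3145
  X=1: 0.0000, 0.5307, 0.2027
  X=2: 0.2027, 0.0000, 0.4858
  (cells with P = 0 contribute 0)
Sum of the 9 terms: H(X,Y) = 2.4429 bits

Marginal of X (row sums):
  P(X=0) = 3/22 + 1/11 + 1/11 = 7/22
  P(X=1) = 0 + 4/11 + 1/22 = 9/22
  P(X=2) = 1/22 + 0 + 5/22 = 3/11
H(X) = -[(7/22)·log₂(7/22) + (9/22)·log₂(9/22) + (3/11)·log₂(3/11)]
  = 0.5257 + 0.5275 + 0.5112 = 1.5644 bits

H(Y|X) = H(X,Y) - H(X) = 2.4429 - 1.5644 = 0.8785 bits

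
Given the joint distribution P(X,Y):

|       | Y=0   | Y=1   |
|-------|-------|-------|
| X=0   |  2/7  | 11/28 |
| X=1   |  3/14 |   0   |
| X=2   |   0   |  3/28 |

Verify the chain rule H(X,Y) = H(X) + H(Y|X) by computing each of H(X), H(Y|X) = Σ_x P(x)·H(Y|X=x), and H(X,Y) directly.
H(X) = 1.2011 bits, H(Y|X) = 0.6663 bits, H(X,Y) = 1.8674 bits

Marginal of X (row sums):
  P(X=0) = 2/7 + 11/28 = 19/28
  P(X=1) = 3/14 + 0 = 3/14
  P(X=2) = 0 + 3/28 = 3/28
H(X) = -[(19/28)·log₂(19/28) + (3/14)·log₂(3/14) + (3/28)·log₂(3/28)]
  = 0.3796 + 0.4762 + 0.3453 = 1.2011 bits

H(Y|X) = Σ_x P(x)·H(Y|X=x):
  X=0: P(X=0) = 19/28, P(Y|X=0) = (8/19, 11/19) → H(Y|X=0) = 0.9819
  X=1: P(X=1) = 3/14, P(Y|X=1) = (1, 0) → H(Y|X=1) = 0.0000
  X=2: P(X=2) = 3/28, P(Y|X=2) = (0, 1) → H(Y|X=2) = 0.0000
H(Y|X) = (19/28)·0.9819 + (3/14)·0.0000 + (3/28)·0.0000 = 0.6663 bits

H(X,Y) = -Σ_{x,y} P(x,y) log₂ P(x,y). Per-cell terms -P(x,y)·log₂P(x,y):
  X=0: 0.5164, 0.5295
  X=1: 0.4762, 0.0000
  X=2: 0.0000, 0.3453
  (cells with P = 0 contribute 0)
Sum of the 6 terms: H(X,Y) = 1.8674 bits

Chain rule check:
  H(X) + H(Y|X) = 1.2011 + 0.6663 = 1.8674 bits
  H(X,Y) = 1.8674 bits
✓ Chain rule verified.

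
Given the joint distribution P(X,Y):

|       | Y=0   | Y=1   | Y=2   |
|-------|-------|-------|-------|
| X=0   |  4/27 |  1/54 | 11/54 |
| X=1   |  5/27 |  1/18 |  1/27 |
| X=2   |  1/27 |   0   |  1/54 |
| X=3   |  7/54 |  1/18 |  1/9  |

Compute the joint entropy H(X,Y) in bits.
3.0893 bits

H(X,Y) = -Σ_{x,y} P(x,y) log₂ P(x,y). Per-cell terms -P(x,y)·log₂P(x,y):
  X=0: 0.4081, 0.1066, 0.4676
  X=1: 0.4505, 0.2317, 0.1761
  X=2: 0.1761, 0.0000, 0.1066
  X=3: 0.3821, 0.2317, 0.3522
  (cells with P = 0 contribute 0)
Sum of the 12 terms: H(X,Y) = 3.0893 bits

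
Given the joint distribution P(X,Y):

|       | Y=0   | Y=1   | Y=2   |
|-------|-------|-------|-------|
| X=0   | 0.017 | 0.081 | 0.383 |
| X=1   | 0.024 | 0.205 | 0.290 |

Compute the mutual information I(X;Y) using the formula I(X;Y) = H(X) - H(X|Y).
0.0492 bits

I(X;Y) = H(X) - H(X|Y)

Marginal of X (row sums):
  P(X=0) = 0.017 + 0.081 + 0.383 = 0.481
  P(X=1) = 0.024 + 0.205 + 0.290 = 0.519
H(X) = -[0.481·log₂(0.481) + 0.519·log₂(0.519)]
  = 0.507884 + 0.491074 = 0.99896 bits

Marginal of Y (column sums):
  P(Y=0) = 0.017 + 0.024 = 0.041
  P(Y=1) = 0.081 + 0.205 = 0.286
  P(Y=2) = 0.383 + 0.290 = 0.673
H(X|Y) = Σ_y P(y)·H(X|Y=y):
  Y=0: P(Y=0) = 0.041, P(X|Y=0) = (17/41, 24/41) → H(X|Y=0) = 0.978870
  Y=1: P(Y=1) = 0.286, P(X|Y=1) = (81/286, 205/286) → H(X|Y=1) = 0.859797
  Y=2: P(Y=2) = 0.673, P(X|Y=2) = (383/673, 290/673) → H(X|Y=2) = 0.986181
H(X|Y) = 0.041·0.978870 + 0.286·0.859797 + 0.673·0.986181 = 0.94974 bits

I(X;Y) = H(X) - H(X|Y) = 0.99896 - 0.94974 = 0.0492 bits

Cross-check via I(X;Y) = H(X) + H(Y) - H(X,Y): computing H(Y) from the column sums and H(X,Y) from the 6 cells in the same way gives H(Y) = 1.08993 bits and H(X,Y) = 2.03966 bits, so
I(X;Y) = 0.99896 + 1.08993 - 2.03966 = 0.0492 bits ✓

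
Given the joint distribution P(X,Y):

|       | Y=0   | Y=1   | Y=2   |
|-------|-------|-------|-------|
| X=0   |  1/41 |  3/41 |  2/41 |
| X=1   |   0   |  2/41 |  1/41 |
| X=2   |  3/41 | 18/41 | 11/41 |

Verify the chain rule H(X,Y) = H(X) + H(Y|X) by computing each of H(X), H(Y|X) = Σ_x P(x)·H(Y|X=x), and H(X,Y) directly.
H(X) = 0.9609 bits, H(Y|X) = 1.3084 bits, H(X,Y) = 2.2692 bits

Marginal of X (row sums):
  P(X=0) = 1/41 + 3/41 + 2/41 = 6/41
  P(X=1) = 0 + 2/41 + 1/41 = 3/41
  P(X=2) = 3/41 + 18/41 + 11/41 = 32/41
H(X) = -[(6/41)·log₂(6/41) + (3/41)·log₂(3/41) + (32/41)·log₂(32/41)]
  = 0.405745 + 0.276043 + 0.279065 = 0.9609 bits

H(Y|X) = Σ_x P(x)·H(Y|X=x):
  X=0: P(X=0) = 6/41, P(Y|X=0) = (1/6, 1/2, 1/3) → H(Y|X=0) = 1.459148
  X=1: P(X=1) = 3/41, P(Y|X=1) = (0, 2/3, 1/3) → H(Y|X=1) = 0.918296
  X=2: P(X=2) = 32/41, P(Y|X=2) = (3/32, 9/16, 11/32) → H(Y|X=2) = 1.316647
H(Y|X) = (6/41)·1.459148 + (3/41)·0.918296 + (32/41)·1.316647 = 1.3084 bits

H(X,Y) = -Σ_{x,y} P(x,y) log₂ P(x,y). Per-cell terms -P(x,y)·log₂P(x,y):
  X=0: 0.130672, 0.276043, 0.212564
  X=1: 0.000000, 0.212564, 0.130672
  X=2: 0.276043, 0.521397, 0.509252
  (cells with P = 0 contribute 0)
Sum of the 9 terms: H(X,Y) = 2.2692 bits

Chain rule check:
  H(X) + H(Y|X) = 0.9609 + 1.3084 = 2.2693 bits
  H(X,Y) = 2.2692 bits
✓ Chain rule verified (Δ = 0.0001 is 4-dp rounding noise: each of the three values was rounded independently).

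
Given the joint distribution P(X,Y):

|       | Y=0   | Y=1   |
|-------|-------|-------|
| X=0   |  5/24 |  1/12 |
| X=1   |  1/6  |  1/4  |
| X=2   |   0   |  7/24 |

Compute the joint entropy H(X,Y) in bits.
2.2195 bits

H(X,Y) = -Σ_{x,y} P(x,y) log₂ P(x,y). Per-cell terms -P(x,y)·log₂P(x,y):
  X=0: 0.4715, 0.2987
  X=1: 0.4308, 0.5000
  X=2: 0.0000, 0.5185
  (cells with P = 0 contribute 0)
Sum of the 6 terms: H(X,Y) = 2.2195 bits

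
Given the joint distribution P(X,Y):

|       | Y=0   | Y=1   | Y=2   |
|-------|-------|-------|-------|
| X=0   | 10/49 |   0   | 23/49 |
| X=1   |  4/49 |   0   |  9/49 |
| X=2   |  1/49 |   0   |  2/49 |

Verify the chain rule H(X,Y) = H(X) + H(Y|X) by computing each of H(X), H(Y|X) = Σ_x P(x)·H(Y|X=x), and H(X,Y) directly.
H(X) = 1.1387 bits, H(Y|X) = 0.8885 bits, H(X,Y) = 2.0271 bits

Marginal of X (row sums):
  P(X=0) = 10/49 + 0 + 23/49 = 33/49
  P(X=1) = 4/49 + 0 + 9/49 = 13/49
  P(X=2) = 1/49 + 0 + 2/49 = 3/49
H(X) = -[(33/49)·log₂(33/49) + (13/49)·log₂(13/49) + (3/49)·log₂(3/49)]
  = 0.384090 + 0.507868 + 0.246719 = 1.1387 bits

H(Y|X) = Σ_x P(x)·H(Y|X=x):
  X=0: P(X=0) = 33/49, P(Y|X=0) = (10/33, 0, 23/33) → H(Y|X=0) = 0.884964
  X=1: P(X=1) = 13/49, P(Y|X=1) = (4/13, 0, 9/13) → H(Y|X=1) = 0.890492
  X=2: P(X=2) = 3/49, P(Y|X=2) = (1/3, 0, 2/3) → H(Y|X=2) = 0.918296
H(Y|X) = (33/49)·0.884964 + (13/49)·0.890492 + (3/49)·0.918296 = 0.8885 bits

H(X,Y) = -Σ_{x,y} P(x,y) log₂ P(x,y). Per-cell terms -P(x,y)·log₂P(x,y):
  X=0: 0.467915, 0.000000, 0.512171
  X=1: 0.295078, 0.000000, 0.449042
  X=2: 0.114586, 0.000000, 0.188356
  (cells with P = 0 contribute 0)
Sum of the 9 terms: H(X,Y) = 2.0271 bits

Chain rule check:
  H(X) + H(Y|X) = 1.1387 + 0.8885 = 2.0272 bits
  H(X,Y) = 2.0271 bits
✓ Chain rule verified (Δ = 0.0001 is 4-dp rounding noise: each of the three values was rounded independently).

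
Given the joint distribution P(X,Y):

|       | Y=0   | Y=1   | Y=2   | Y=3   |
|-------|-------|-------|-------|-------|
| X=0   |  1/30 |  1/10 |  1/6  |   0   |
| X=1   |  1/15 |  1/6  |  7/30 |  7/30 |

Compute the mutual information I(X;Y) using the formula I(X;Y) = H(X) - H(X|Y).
0.1430 bits

I(X;Y) = H(X) - H(X|Y)

Marginal of X (row sums):
  P(X=0) = 1/30 + 1/10 + 1/6 + 0 = 3/10
  P(X=1) = 1/15 + 1/6 + 7/30 + 7/30 = 7/10
H(X) = -[(3/10)·log₂(3/10) + (7/10)·log₂(7/10)]
  = 0.5211 + 0.3602 = 0.8813 bits

Marginal of Y (column sums):
  P(Y=0) = 1/30 + 1/15 = 1/10
  P(Y=1) = 1/10 + 1/6 = 4/15
  P(Y=2) = 1/6 + 7/30 = 2/5
  P(Y=3) = 0 + 7/30 = 7/30
H(X|Y) = Σ_y P(y)·H(X|Y=y):
  Y=0: P(Y=0) = 1/10, P(X|Y=0) = (1/3, 2/3) → H(X|Y=0) = 0.9183
  Y=1: P(Y=1) = 4/15, P(X|Y=1) = (3/8, 5/8) → H(X|Y=1) = 0.9544
  Y=2: P(Y=2) = 2/5, P(X|Y=2) = (5/12, 7/12) → H(X|Y=2) = 0.9799
  Y=3: P(Y=3) = 7/30, P(X|Y=3) = (0, 1) → H(X|Y=3) = 0.0000
H(X|Y) = (1/10)·0.9183 + (4/15)·0.9544 + (2/5)·0.9799 + (7/30)·0.0000 = 0.7383 bits

I(X;Y) = H(X) - H(X|Y) = 0.8813 - 0.7383 = 0.1430 bits

Cross-check via I(X;Y) = H(X) + H(Y) - H(X,Y): computing H(Y) from the column sums and H(X,Y) from the 8 cells in the same way gives H(Y) = 1.8594 bits and H(X,Y) = 2.5977 bits, so
I(X;Y) = 0.8813 + 1.8594 - 2.5977 = 0.1430 bits ✓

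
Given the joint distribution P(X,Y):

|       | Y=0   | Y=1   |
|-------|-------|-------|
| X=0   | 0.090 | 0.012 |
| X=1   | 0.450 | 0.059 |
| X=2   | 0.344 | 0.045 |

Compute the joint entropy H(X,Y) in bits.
1.8795 bits

H(X,Y) = -Σ_{x,y} P(x,y) log₂ P(x,y). Per-cell terms -P(x,y)·log₂P(x,y):
  X=0: 0.3127, 0.0766
  X=1: 0.5184, 0.2409
  X=2: 0.5296, 0.2013
Sum of the 6 terms: H(X,Y) = 1.8795 bits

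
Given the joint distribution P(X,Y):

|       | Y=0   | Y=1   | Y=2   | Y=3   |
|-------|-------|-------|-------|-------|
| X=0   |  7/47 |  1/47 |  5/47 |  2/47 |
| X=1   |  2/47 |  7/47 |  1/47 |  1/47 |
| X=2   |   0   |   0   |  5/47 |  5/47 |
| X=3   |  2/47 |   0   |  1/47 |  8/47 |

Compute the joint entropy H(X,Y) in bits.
3.3390 bits

H(X,Y) = -Σ_{x,y} P(x,y) log₂ P(x,y). Per-cell terms -P(x,y)·log₂P(x,y):
  X=0: 0.40916, 0.11818, 0.34390, 0.19381
  X=1: 0.19381, 0.40916, 0.11818, 0.11818
  X=2: 0.00000, 0.00000, 0.34390, 0.34390
  X=3: 0.19381, 0.00000, 0.11818, 0.43482
  (cells with P = 0 contribute 0)
Sum of the 16 terms: H(X,Y) = 3.3390 bits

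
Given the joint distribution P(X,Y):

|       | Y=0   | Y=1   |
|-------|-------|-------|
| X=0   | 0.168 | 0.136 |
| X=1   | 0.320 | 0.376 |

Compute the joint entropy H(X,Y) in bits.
1.8804 bits

H(X,Y) = -Σ_{x,y} P(x,y) log₂ P(x,y). Per-cell terms -P(x,y)·log₂P(x,y):
  X=0: 0.4323, 0.3915
  X=1: 0.5260, 0.5306
Sum of the 4 terms: H(X,Y) = 1.8804 bits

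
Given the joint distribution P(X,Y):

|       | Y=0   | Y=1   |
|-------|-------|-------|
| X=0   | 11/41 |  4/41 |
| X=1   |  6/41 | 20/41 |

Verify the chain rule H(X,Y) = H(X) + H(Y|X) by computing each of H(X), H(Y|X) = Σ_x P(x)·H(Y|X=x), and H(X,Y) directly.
H(X) = 0.9474 bits, H(Y|X) = 0.8003 bits, H(X,Y) = 1.7477 bits

Marginal of X (row sums):
  P(X=0) = 11/41 + 4/41 = 15/41
  P(X=1) = 6/41 + 20/41 = 26/41
H(X) = -[(15/41)·log₂(15/41) + (26/41)·log₂(26/41)]
  = 0.53073 + 0.41671 = 0.9474 bits

H(Y|X) = Σ_x P(x)·H(Y|X=x):
  X=0: P(X=0) = 15/41, P(Y|X=0) = (11/15, 4/15) → H(Y|X=0) = 0.83664
  X=1: P(X=1) = 26/41, P(Y|X=1) = (3/13, 10/13) → H(Y|X=1) = 0.77935
H(Y|X) = (15/41)·0.83664 + (26/41)·0.77935 = 0.8003 bits

H(X,Y) = -Σ_{x,y} P(x,y) log₂ P(x,y). Per-cell terms -P(x,y)·log₂P(x,y):
  X=0: 0.50925, 0.32757
  X=1: 0.40574, 0.50518
Sum of the 4 terms: H(X,Y) = 1.7477 bits

Chain rule check:
  H(X) + H(Y|X) = 0.9474 + 0.8003 = 1.7477 bits
  H(X,Y) = 1.7477 bits
✓ Chain rule verified.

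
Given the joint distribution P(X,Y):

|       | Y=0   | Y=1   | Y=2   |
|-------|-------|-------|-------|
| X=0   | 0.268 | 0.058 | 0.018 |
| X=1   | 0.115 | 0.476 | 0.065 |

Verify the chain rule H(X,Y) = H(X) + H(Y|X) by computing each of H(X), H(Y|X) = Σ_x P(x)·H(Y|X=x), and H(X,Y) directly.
H(X) = 0.9286 bits, H(Y|X) = 1.0480 bits, H(X,Y) = 1.9766 bits

Marginal of X (row sums):
  P(X=0) = 0.268 + 0.058 + 0.018 = 0.344
  P(X=1) = 0.115 + 0.476 + 0.065 = 0.656
H(X) = -[0.344·log₂(0.344) + 0.656·log₂(0.656)]
  = 0.5296 + 0.3990 = 0.9286 bits

H(Y|X) = Σ_x P(x)·H(Y|X=x):
  X=0: P(X=0) = 0.344, P(Y|X=0) = (67/86, 29/172, 9/172) → H(Y|X=0) = 0.9363
  X=1: P(X=1) = 0.656, P(Y|X=1) = (115/656, 119/164, 65/656) → H(Y|X=1) = 1.1066
H(Y|X) = 0.344·0.9363 + 0.656·1.1066 = 1.0480 bits

H(X,Y) = -Σ_{x,y} P(x,y) log₂ P(x,y). Per-cell terms -P(x,y)·log₂P(x,y):
  X=0: 0.5091, 0.2383, 0.1043
  X=1: 0.3588, 0.5098, 0.2563
Sum of the 6 terms: H(X,Y) = 1.9766 bits

Chain rule check:
  H(X) + H(Y|X) = 0.9286 + 1.0480 = 1.9766 bits
  H(X,Y) = 1.9766 bits
✓ Chain rule verified.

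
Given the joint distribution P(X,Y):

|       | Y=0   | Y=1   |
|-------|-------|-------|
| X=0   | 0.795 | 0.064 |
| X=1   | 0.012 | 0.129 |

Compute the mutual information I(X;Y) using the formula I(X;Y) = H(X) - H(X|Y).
0.3199 bits

I(X;Y) = H(X) - H(X|Y)

Marginal of X (row sums):
  P(X=0) = 0.795 + 0.064 = 0.859
  P(X=1) = 0.012 + 0.129 = 0.141
H(X) = -[0.859·log₂(0.859) + 0.141·log₂(0.141)]
  = 0.188353 + 0.398499 = 0.58685 bits

Marginal of Y (column sums):
  P(Y=0) = 0.795 + 0.012 = 0.807
  P(Y=1) = 0.064 + 0.129 = 0.193
H(X|Y) = Σ_y P(y)·H(X|Y=y):
  Y=0: P(Y=0) = 0.807, P(X|Y=0) = (265/269, 4/269) → H(X|Y=0) = 0.111574
  Y=1: P(Y=1) = 0.193, P(X|Y=1) = (64/193, 129/193) → H(X|Y=1) = 0.916559
H(X|Y) = 0.807·0.111574 + 0.193·0.916559 = 0.26694 bits

I(X;Y) = H(X) - H(X|Y) = 0.58685 - 0.26694 = 0.3199 bits

Cross-check via I(X;Y) = H(X) + H(Y) - H(X,Y): computing H(Y) from the column sums and H(X,Y) from the 4 cells in the same way gives H(Y) = 0.70771 bits and H(X,Y) = 0.97464 bits, so
I(X;Y) = 0.58685 + 0.70771 - 0.97464 = 0.3199 bits ✓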